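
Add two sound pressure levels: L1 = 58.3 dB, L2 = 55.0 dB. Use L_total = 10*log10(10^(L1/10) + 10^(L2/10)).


10^(58.3/10) = 676083
10^(55.0/10) = 316228
Sum = 676083 + 316228 = 992311
L_total = 10*log10(992311) = 59.966 dB


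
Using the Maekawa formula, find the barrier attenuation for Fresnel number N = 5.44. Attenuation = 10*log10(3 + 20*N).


3 + 20*N = 3 + 20*5.44 = 111.8
Att = 10*log10(111.8) = 20.484 dB


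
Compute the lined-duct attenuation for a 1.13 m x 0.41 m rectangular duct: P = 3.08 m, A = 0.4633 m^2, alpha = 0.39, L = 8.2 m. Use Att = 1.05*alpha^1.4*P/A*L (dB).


alpha^1.4 = 0.39^1.4 = 0.267603
Attenuation rate = 1.05 * alpha^1.4 * P / A
= 1.05 * 0.267603 * 3.08 / 0.4633 = 1.86796 dB/m
Total Att = 1.86796 * 8.2 = 15.317 dB


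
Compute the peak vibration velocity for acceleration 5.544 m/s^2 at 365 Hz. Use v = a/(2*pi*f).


omega = 2*pi*f = 2*pi*365 = 2293.36 rad/s
v = a / omega = 5.544 / 2293.36 = 0.0024174 m/s


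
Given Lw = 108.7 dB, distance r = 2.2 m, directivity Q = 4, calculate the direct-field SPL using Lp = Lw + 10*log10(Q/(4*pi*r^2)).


4*pi*r^2 = 4*pi*2.2^2 = 60.8212 m^2
Q / (4*pi*r^2) = 4 / 60.8212 = 0.0657665
Lp = 108.7 + 10*log10(0.0657665) = 96.88 dB


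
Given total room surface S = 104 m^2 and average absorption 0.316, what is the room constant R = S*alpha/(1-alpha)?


R = 104 * 0.316 / (1 - 0.316) = 48.047 m^2


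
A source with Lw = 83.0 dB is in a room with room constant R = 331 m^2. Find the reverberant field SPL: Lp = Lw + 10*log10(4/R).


4/R = 4/331 = 0.0120846
Lp = 83.0 + 10*log10(0.0120846) = 63.822 dB


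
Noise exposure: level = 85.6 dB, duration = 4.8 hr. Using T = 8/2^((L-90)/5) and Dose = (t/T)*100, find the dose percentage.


T_allowed = 8 / 2^((85.6 - 90)/5) = 14.723 hr
Dose = 4.8 / 14.723 * 100 = 32.602 %


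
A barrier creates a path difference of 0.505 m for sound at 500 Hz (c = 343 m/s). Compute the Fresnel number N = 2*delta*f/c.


N = 2*delta*f/c = 2*delta/lambda, where lambda = c/f
lambda = 343 / 500 = 0.686 m
N = 2 * 0.505 / 0.686 = 1.4723


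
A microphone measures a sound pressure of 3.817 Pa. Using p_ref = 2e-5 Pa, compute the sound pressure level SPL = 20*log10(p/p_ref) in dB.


p / p_ref = 3.817 / 2e-5 = 190850
SPL = 20 * log10(190850) = 105.61 dB


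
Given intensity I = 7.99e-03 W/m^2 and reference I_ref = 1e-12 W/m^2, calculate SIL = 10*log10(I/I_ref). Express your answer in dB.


I / I_ref = 7.99e-03 / 1e-12 = 7.99e+09
SIL = 10 * log10(7.99e+09) = 99.025 dB


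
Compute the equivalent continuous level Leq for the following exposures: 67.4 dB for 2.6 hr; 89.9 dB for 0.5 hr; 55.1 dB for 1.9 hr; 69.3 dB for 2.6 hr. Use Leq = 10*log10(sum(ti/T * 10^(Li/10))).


T_total = 2.6 + 0.5 + 1.9 + 2.6 = 7.6 hr
(2.6/7.6) * 10^(67.4/10) = 1.88001e+06
(0.5/7.6) * 10^(89.9/10) = 6.42919e+07
(1.9/7.6) * 10^(55.1/10) = 80898.4
(2.6/7.6) * 10^(69.3/10) = 2.91179e+06
Sum = 1.88001e+06 + 6.42919e+07 + 80898.4 + 2.91179e+06 = 6.91646e+07
Leq = 10*log10(6.91646e+07) = 78.399 dB


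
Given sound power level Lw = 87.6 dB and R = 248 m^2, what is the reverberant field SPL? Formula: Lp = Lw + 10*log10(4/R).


4/R = 4/248 = 0.016129
Lp = 87.6 + 10*log10(0.016129) = 69.676 dB


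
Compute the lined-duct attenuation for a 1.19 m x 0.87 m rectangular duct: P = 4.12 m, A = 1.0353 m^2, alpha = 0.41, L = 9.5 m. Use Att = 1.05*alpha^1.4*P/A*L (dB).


alpha^1.4 = 0.41^1.4 = 0.28701
Attenuation rate = 1.05 * alpha^1.4 * P / A
= 1.05 * 0.28701 * 4.12 / 1.0353 = 1.19927 dB/m
Total Att = 1.19927 * 9.5 = 11.393 dB


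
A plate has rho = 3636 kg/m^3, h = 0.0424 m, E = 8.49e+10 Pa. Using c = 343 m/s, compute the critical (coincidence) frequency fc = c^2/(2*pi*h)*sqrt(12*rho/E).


12*rho/E = 12*3636/8.49e+10 = 5.13922e-07
sqrt(12*rho/E) = sqrt(5.13922e-07) = 0.000716884
c^2/(2*pi*h) = 343^2/(2*pi*0.0424) = 441614
fc = 441614 * 0.000716884 = 316.59 Hz


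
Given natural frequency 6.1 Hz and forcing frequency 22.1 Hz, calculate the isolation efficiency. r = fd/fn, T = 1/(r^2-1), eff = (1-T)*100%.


r = 22.1 / 6.1 = 3.62295
r^2 - 1 = 3.62295^2 - 1 = 12.1258
T = 1/12.1258 = 0.0824688
Efficiency = (1 - 0.0824688)*100 = 91.753 %


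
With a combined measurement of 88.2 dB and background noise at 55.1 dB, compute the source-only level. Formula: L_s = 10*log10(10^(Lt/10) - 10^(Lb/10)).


10^(88.2/10) = 6.60693e+08
10^(55.1/10) = 323594
Difference = 6.60693e+08 - 323594 = 6.60369e+08
L_source = 10*log10(6.60369e+08) = 88.198 dB


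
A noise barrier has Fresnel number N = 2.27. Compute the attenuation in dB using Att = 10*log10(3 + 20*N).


3 + 20*N = 3 + 20*2.27 = 48.4
Att = 10*log10(48.4) = 16.848 dB


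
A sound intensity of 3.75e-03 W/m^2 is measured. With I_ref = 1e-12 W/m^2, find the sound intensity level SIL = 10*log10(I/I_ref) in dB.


I / I_ref = 3.75e-03 / 1e-12 = 3.75e+09
SIL = 10 * log10(3.75e+09) = 95.74 dB


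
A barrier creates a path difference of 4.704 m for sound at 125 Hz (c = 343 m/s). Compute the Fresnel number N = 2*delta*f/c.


N = 2*delta*f/c = 2*delta/lambda, where lambda = c/f
lambda = 343 / 125 = 2.744 m
N = 2 * 4.704 / 2.744 = 3.4286


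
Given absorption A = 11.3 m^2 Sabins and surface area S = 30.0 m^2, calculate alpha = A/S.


Absorption coefficient = absorbed power / incident power
alpha = A / S = 11.3 / 30.0 = 0.37667


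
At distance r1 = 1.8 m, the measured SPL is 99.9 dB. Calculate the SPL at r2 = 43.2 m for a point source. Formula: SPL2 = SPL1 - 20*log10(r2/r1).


r2/r1 = 43.2/1.8 = 24
Correction = 20*log10(24) = 27.6042 dB
SPL2 = 99.9 - 27.6042 = 72.296 dB


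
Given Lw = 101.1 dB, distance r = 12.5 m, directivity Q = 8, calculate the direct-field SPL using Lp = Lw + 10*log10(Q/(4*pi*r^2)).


4*pi*r^2 = 4*pi*12.5^2 = 1963.5 m^2
Q / (4*pi*r^2) = 8 / 1963.5 = 0.00407436
Lp = 101.1 + 10*log10(0.00407436) = 77.201 dB


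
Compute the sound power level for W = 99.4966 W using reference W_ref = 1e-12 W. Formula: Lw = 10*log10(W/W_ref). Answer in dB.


W / W_ref = 99.4966 / 1e-12 = 9.94966e+13
Lw = 10 * log10(9.94966e+13) = 139.98 dB


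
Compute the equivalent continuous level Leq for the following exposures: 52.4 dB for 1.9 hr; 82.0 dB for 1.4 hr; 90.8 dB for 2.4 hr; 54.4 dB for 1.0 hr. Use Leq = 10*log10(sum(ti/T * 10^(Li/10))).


T_total = 1.9 + 1.4 + 2.4 + 1.0 = 6.7 hr
(1.9/6.7) * 10^(52.4/10) = 49280.9
(1.4/6.7) * 10^(82.0/10) = 3.31172e+07
(2.4/6.7) * 10^(90.8/10) = 4.30662e+08
(1.0/6.7) * 10^(54.4/10) = 41107.9
Sum = 49280.9 + 3.31172e+07 + 4.30662e+08 + 41107.9 = 4.6387e+08
Leq = 10*log10(4.6387e+08) = 86.664 dB


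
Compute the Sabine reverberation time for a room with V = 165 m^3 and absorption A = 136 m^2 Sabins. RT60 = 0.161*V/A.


RT60 = 0.161 * 165 / 136 = 0.19533 s


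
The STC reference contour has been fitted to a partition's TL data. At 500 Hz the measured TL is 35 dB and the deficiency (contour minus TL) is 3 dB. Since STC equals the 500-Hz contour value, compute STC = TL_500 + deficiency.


By ASTM E413, STC = value of the fitted reference contour at 500 Hz.
Contour value at 500 Hz = TL_500 + deficiency = 35 + 3 = 38
STC = 38


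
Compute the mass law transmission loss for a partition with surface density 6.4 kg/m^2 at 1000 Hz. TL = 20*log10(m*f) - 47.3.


m * f = 6.4 * 1000 = 6400
20*log10(6400) = 76.1236 dB
TL = 76.1236 - 47.3 = 28.824 dB


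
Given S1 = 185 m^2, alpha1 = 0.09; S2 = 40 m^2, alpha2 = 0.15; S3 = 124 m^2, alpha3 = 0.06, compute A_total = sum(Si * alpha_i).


185 * 0.09 = 16.65
40 * 0.15 = 6
124 * 0.06 = 7.44
A_total = 16.65 + 6 + 7.44 = 30.09 m^2


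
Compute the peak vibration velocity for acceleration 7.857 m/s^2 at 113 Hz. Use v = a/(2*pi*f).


omega = 2*pi*f = 2*pi*113 = 710 rad/s
v = a / omega = 7.857 / 710 = 0.011066 m/s


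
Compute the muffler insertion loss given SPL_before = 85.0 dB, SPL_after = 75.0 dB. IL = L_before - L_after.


Insertion loss = SPL without muffler - SPL with muffler
IL = 85.0 - 75.0 = 10 dB


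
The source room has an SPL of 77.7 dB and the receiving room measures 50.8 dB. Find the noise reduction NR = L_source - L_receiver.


NR = L_source - L_receiver (difference between source and receiving room levels)
NR = 77.7 - 50.8 = 26.9 dB


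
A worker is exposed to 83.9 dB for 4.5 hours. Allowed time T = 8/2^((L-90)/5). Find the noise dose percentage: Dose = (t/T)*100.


T_allowed = 8 / 2^((83.9 - 90)/5) = 18.6357 hr
Dose = 4.5 / 18.6357 * 100 = 24.147 %


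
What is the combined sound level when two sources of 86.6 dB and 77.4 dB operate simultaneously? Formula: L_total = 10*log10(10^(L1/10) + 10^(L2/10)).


10^(86.6/10) = 4.57088e+08
10^(77.4/10) = 5.49541e+07
Sum = 4.57088e+08 + 5.49541e+07 = 5.12042e+08
L_total = 10*log10(5.12042e+08) = 87.093 dB


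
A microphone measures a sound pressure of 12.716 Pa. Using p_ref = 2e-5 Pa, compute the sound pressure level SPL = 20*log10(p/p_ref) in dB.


p / p_ref = 12.716 / 2e-5 = 635800
SPL = 20 * log10(635800) = 116.07 dB


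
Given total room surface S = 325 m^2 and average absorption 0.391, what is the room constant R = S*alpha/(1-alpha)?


R = 325 * 0.391 / (1 - 0.391) = 208.66 m^2


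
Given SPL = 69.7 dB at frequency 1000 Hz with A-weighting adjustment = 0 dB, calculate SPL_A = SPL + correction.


A-weighting table: 1000 Hz -> 0 dB correction
SPL_A = SPL + correction = 69.7 + (0) = 69.7 dBA


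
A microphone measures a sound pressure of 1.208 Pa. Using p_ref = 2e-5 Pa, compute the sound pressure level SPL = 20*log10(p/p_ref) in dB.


p / p_ref = 1.208 / 2e-5 = 60400
SPL = 20 * log10(60400) = 95.621 dB


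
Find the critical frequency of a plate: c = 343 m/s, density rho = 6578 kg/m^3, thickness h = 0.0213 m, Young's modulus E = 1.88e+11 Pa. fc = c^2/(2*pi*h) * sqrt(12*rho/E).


12*rho/E = 12*6578/1.88e+11 = 4.19872e-07
sqrt(12*rho/E) = sqrt(4.19872e-07) = 0.000647975
c^2/(2*pi*h) = 343^2/(2*pi*0.0213) = 879081
fc = 879081 * 0.000647975 = 569.62 Hz


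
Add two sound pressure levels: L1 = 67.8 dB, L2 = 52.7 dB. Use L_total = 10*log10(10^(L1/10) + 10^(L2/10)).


10^(67.8/10) = 6.0256e+06
10^(52.7/10) = 186209
Sum = 6.0256e+06 + 186209 = 6.21181e+06
L_total = 10*log10(6.21181e+06) = 67.932 dB


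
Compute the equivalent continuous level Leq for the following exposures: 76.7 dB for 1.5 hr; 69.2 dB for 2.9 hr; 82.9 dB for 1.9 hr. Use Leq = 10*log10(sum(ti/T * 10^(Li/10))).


T_total = 1.5 + 2.9 + 1.9 = 6.3 hr
(1.5/6.3) * 10^(76.7/10) = 1.11366e+07
(2.9/6.3) * 10^(69.2/10) = 3.82875e+06
(1.9/6.3) * 10^(82.9/10) = 5.88048e+07
Sum = 1.11366e+07 + 3.82875e+06 + 5.88048e+07 = 7.37702e+07
Leq = 10*log10(7.37702e+07) = 78.679 dB


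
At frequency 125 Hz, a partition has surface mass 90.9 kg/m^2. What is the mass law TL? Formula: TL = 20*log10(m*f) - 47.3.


m * f = 90.9 * 125 = 11362.5
20*log10(11362.5) = 81.1095 dB
TL = 81.1095 - 47.3 = 33.809 dB


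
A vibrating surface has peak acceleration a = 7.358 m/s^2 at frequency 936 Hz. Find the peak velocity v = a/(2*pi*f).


omega = 2*pi*f = 2*pi*936 = 5881.06 rad/s
v = a / omega = 7.358 / 5881.06 = 0.0012511 m/s


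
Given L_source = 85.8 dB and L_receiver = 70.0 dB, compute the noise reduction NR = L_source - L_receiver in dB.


NR = L_source - L_receiver (difference between source and receiving room levels)
NR = 85.8 - 70.0 = 15.8 dB


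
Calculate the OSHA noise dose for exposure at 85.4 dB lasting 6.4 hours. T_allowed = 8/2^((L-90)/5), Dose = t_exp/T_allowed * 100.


T_allowed = 8 / 2^((85.4 - 90)/5) = 15.1369 hr
Dose = 6.4 / 15.1369 * 100 = 42.281 %


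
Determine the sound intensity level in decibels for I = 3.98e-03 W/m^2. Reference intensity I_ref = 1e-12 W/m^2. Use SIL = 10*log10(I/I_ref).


I / I_ref = 3.98e-03 / 1e-12 = 3.98e+09
SIL = 10 * log10(3.98e+09) = 95.999 dB


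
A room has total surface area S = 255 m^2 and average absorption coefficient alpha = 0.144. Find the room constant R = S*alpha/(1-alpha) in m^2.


R = 255 * 0.144 / (1 - 0.144) = 42.897 m^2


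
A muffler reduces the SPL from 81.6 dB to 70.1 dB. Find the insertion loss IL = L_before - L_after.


Insertion loss = SPL without muffler - SPL with muffler
IL = 81.6 - 70.1 = 11.5 dB


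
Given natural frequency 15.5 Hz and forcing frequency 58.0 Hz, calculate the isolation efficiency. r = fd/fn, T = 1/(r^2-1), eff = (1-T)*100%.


r = 58.0 / 15.5 = 3.74194
r^2 - 1 = 3.74194^2 - 1 = 13.0021
T = 1/13.0021 = 0.0769107
Efficiency = (1 - 0.0769107)*100 = 92.309 %


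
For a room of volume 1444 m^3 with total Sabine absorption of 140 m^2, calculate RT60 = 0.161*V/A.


RT60 = 0.161 * 1444 / 140 = 1.6606 s


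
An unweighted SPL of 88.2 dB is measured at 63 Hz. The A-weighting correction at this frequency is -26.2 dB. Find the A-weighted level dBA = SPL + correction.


A-weighting table: 63 Hz -> -26.2 dB correction
SPL_A = SPL + correction = 88.2 + (-26.2) = 62 dBA


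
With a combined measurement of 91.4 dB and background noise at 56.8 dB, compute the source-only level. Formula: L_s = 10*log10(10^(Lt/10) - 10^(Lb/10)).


10^(91.4/10) = 1.38038e+09
10^(56.8/10) = 478630
Difference = 1.38038e+09 - 478630 = 1.3799e+09
L_source = 10*log10(1.3799e+09) = 91.398 dB


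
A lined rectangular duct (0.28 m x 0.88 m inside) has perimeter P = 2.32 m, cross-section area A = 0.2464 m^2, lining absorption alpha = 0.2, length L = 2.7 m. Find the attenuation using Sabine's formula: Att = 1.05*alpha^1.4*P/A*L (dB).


alpha^1.4 = 0.2^1.4 = 0.105061
Attenuation rate = 1.05 * alpha^1.4 * P / A
= 1.05 * 0.105061 * 2.32 / 0.2464 = 1.03867 dB/m
Total Att = 1.03867 * 2.7 = 2.8044 dB


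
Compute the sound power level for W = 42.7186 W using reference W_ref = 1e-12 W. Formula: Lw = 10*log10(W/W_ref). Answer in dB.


W / W_ref = 42.7186 / 1e-12 = 4.27186e+13
Lw = 10 * log10(4.27186e+13) = 136.31 dB


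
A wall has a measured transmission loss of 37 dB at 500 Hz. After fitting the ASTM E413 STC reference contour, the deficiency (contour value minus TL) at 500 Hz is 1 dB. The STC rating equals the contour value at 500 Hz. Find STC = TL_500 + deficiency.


By ASTM E413, STC = value of the fitted reference contour at 500 Hz.
Contour value at 500 Hz = TL_500 + deficiency = 37 + 1 = 38
STC = 38


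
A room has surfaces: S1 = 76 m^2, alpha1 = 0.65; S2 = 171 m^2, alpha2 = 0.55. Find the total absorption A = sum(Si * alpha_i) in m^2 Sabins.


76 * 0.65 = 49.4
171 * 0.55 = 94.05
A_total = 49.4 + 94.05 = 143.45 m^2


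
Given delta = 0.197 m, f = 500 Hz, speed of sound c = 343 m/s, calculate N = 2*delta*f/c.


N = 2*delta*f/c = 2*delta/lambda, where lambda = c/f
lambda = 343 / 500 = 0.686 m
N = 2 * 0.197 / 0.686 = 0.57434


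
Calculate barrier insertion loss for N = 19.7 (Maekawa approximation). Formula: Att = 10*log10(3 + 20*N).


3 + 20*N = 3 + 20*19.7 = 397
Att = 10*log10(397) = 25.988 dB


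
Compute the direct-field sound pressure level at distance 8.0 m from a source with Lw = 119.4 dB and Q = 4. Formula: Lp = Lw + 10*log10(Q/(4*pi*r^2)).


4*pi*r^2 = 4*pi*8.0^2 = 804.248 m^2
Q / (4*pi*r^2) = 4 / 804.248 = 0.00497359
Lp = 119.4 + 10*log10(0.00497359) = 96.367 dB


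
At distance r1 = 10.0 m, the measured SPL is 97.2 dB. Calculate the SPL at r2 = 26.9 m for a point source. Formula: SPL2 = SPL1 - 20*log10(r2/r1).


r2/r1 = 26.9/10.0 = 2.69
Correction = 20*log10(2.69) = 8.59505 dB
SPL2 = 97.2 - 8.59505 = 88.605 dB


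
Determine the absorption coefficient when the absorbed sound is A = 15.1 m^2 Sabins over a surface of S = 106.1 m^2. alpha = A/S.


Absorption coefficient = absorbed power / incident power
alpha = A / S = 15.1 / 106.1 = 0.14232


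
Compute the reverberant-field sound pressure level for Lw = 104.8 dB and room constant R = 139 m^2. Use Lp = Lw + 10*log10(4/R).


4/R = 4/139 = 0.028777
Lp = 104.8 + 10*log10(0.028777) = 89.39 dB


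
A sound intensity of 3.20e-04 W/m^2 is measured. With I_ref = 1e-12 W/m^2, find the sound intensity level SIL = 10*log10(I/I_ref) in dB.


I / I_ref = 3.20e-04 / 1e-12 = 3.2e+08
SIL = 10 * log10(3.2e+08) = 85.051 dB


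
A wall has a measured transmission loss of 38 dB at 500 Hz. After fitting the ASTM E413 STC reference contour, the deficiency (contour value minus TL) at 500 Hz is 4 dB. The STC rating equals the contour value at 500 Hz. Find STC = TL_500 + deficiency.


By ASTM E413, STC = value of the fitted reference contour at 500 Hz.
Contour value at 500 Hz = TL_500 + deficiency = 38 + 4 = 42
STC = 42


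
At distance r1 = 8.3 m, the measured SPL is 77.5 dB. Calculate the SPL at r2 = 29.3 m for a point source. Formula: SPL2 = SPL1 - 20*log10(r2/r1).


r2/r1 = 29.3/8.3 = 3.53012
Correction = 20*log10(3.53012) = 10.9558 dB
SPL2 = 77.5 - 10.9558 = 66.544 dB


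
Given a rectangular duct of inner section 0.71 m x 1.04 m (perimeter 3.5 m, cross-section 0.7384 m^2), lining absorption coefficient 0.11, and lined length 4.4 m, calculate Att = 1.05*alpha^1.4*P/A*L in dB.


alpha^1.4 = 0.11^1.4 = 0.0454935
Attenuation rate = 1.05 * alpha^1.4 * P / A
= 1.05 * 0.0454935 * 3.5 / 0.7384 = 0.22642 dB/m
Total Att = 0.22642 * 4.4 = 0.99625 dB


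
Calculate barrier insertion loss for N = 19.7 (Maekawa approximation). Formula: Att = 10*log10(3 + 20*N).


3 + 20*N = 3 + 20*19.7 = 397
Att = 10*log10(397) = 25.988 dB


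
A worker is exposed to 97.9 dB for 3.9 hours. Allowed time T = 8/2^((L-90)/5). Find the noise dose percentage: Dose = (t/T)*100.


T_allowed = 8 / 2^((97.9 - 90)/5) = 2.67586 hr
Dose = 3.9 / 2.67586 * 100 = 145.75 %


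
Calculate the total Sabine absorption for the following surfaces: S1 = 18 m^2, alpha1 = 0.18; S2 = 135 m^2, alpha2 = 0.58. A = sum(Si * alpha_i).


18 * 0.18 = 3.24
135 * 0.58 = 78.3
A_total = 3.24 + 78.3 = 81.54 m^2


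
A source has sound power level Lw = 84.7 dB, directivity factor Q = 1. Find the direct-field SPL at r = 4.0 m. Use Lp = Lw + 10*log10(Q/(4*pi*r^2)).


4*pi*r^2 = 4*pi*4.0^2 = 201.062 m^2
Q / (4*pi*r^2) = 1 / 201.062 = 0.00497359
Lp = 84.7 + 10*log10(0.00497359) = 61.667 dB


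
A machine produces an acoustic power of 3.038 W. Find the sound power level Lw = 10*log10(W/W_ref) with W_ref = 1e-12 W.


W / W_ref = 3.038 / 1e-12 = 3.038e+12
Lw = 10 * log10(3.038e+12) = 124.83 dB


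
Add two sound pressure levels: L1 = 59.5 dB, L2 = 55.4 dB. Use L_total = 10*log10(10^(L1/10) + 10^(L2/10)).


10^(59.5/10) = 891251
10^(55.4/10) = 346737
Sum = 891251 + 346737 = 1.23799e+06
L_total = 10*log10(1.23799e+06) = 60.927 dB


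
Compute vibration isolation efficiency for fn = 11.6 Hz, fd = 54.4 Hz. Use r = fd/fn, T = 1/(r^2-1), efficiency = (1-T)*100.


r = 54.4 / 11.6 = 4.68966
r^2 - 1 = 4.68966^2 - 1 = 20.9929
T = 1/20.9929 = 0.0476352
Efficiency = (1 - 0.0476352)*100 = 95.236 %


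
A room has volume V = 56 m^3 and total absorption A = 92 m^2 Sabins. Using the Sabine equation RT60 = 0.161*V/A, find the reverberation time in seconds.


RT60 = 0.161 * 56 / 92 = 0.098 s


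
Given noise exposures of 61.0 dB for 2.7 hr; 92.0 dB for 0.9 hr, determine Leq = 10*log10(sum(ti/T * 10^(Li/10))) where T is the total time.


T_total = 2.7 + 0.9 = 3.6 hr
(2.7/3.6) * 10^(61.0/10) = 944194
(0.9/3.6) * 10^(92.0/10) = 3.96223e+08
Sum = 944194 + 3.96223e+08 = 3.97167e+08
Leq = 10*log10(3.97167e+08) = 85.99 dB


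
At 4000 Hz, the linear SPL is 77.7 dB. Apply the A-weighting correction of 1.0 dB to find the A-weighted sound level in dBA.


A-weighting table: 4000 Hz -> 1.0 dB correction
SPL_A = SPL + correction = 77.7 + (1.0) = 78.7 dBA


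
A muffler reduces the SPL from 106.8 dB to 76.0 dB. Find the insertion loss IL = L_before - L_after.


Insertion loss = SPL without muffler - SPL with muffler
IL = 106.8 - 76.0 = 30.8 dB


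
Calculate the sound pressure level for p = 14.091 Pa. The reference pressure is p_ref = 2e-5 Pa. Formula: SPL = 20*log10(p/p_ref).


p / p_ref = 14.091 / 2e-5 = 704550
SPL = 20 * log10(704550) = 116.96 dB


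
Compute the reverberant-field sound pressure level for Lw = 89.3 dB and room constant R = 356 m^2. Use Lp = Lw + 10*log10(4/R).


4/R = 4/356 = 0.011236
Lp = 89.3 + 10*log10(0.011236) = 69.806 dB


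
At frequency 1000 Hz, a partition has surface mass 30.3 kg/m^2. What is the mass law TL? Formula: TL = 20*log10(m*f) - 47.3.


m * f = 30.3 * 1000 = 30300
20*log10(30300) = 89.6289 dB
TL = 89.6289 - 47.3 = 42.329 dB


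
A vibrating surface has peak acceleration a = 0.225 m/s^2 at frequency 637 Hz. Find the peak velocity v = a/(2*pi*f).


omega = 2*pi*f = 2*pi*637 = 4002.39 rad/s
v = a / omega = 0.225 / 4002.39 = 5.6216e-05 m/s


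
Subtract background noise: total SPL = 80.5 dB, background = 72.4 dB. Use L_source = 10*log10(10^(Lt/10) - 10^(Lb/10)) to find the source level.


10^(80.5/10) = 1.12202e+08
10^(72.4/10) = 1.7378e+07
Difference = 1.12202e+08 - 1.7378e+07 = 9.4824e+07
L_source = 10*log10(9.4824e+07) = 79.769 dB


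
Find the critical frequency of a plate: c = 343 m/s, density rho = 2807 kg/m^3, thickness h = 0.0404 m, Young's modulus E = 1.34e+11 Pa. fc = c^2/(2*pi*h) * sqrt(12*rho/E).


12*rho/E = 12*2807/1.34e+11 = 2.51373e-07
sqrt(12*rho/E) = sqrt(2.51373e-07) = 0.000501371
c^2/(2*pi*h) = 343^2/(2*pi*0.0404) = 463476
fc = 463476 * 0.000501371 = 232.37 Hz


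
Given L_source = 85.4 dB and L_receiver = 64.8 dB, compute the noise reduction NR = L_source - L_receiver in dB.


NR = L_source - L_receiver (difference between source and receiving room levels)
NR = 85.4 - 64.8 = 20.6 dB


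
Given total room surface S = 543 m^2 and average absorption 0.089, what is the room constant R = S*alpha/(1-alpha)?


R = 543 * 0.089 / (1 - 0.089) = 53.048 m^2


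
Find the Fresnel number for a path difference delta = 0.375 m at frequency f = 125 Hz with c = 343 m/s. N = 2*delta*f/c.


N = 2*delta*f/c = 2*delta/lambda, where lambda = c/f
lambda = 343 / 125 = 2.744 m
N = 2 * 0.375 / 2.744 = 0.27332


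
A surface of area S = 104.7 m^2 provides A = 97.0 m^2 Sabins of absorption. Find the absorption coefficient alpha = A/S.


Absorption coefficient = absorbed power / incident power
alpha = A / S = 97.0 / 104.7 = 0.92646


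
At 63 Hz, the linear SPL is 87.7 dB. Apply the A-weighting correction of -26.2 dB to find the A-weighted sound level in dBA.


A-weighting table: 63 Hz -> -26.2 dB correction
SPL_A = SPL + correction = 87.7 + (-26.2) = 61.5 dBA


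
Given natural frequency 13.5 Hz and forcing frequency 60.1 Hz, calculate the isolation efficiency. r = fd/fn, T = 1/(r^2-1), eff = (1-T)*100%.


r = 60.1 / 13.5 = 4.45185
r^2 - 1 = 4.45185^2 - 1 = 18.819
T = 1/18.819 = 0.0531378
Efficiency = (1 - 0.0531378)*100 = 94.686 %


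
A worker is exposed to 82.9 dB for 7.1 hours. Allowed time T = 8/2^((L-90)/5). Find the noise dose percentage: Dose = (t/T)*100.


T_allowed = 8 / 2^((82.9 - 90)/5) = 21.4068 hr
Dose = 7.1 / 21.4068 * 100 = 33.167 %


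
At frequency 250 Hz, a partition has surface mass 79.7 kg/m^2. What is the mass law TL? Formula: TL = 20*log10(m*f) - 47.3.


m * f = 79.7 * 250 = 19925
20*log10(19925) = 85.988 dB
TL = 85.988 - 47.3 = 38.688 dB


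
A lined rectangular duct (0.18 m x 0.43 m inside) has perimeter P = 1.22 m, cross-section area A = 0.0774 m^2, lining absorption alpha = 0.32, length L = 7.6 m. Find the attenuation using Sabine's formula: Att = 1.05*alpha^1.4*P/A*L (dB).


alpha^1.4 = 0.32^1.4 = 0.202866
Attenuation rate = 1.05 * alpha^1.4 * P / A
= 1.05 * 0.202866 * 1.22 / 0.0774 = 3.35751 dB/m
Total Att = 3.35751 * 7.6 = 25.517 dB


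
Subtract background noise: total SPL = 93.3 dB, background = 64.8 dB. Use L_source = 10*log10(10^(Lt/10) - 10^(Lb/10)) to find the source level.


10^(93.3/10) = 2.13796e+09
10^(64.8/10) = 3.01995e+06
Difference = 2.13796e+09 - 3.01995e+06 = 2.13494e+09
L_source = 10*log10(2.13494e+09) = 93.294 dB


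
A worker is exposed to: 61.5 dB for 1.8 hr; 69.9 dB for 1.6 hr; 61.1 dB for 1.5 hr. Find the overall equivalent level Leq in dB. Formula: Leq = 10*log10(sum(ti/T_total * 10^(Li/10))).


T_total = 1.8 + 1.6 + 1.5 = 4.9 hr
(1.8/4.9) * 10^(61.5/10) = 518891
(1.6/4.9) * 10^(69.9/10) = 3.19098e+06
(1.5/4.9) * 10^(61.1/10) = 394362
Sum = 518891 + 3.19098e+06 + 394362 = 4.10423e+06
Leq = 10*log10(4.10423e+06) = 66.132 dB


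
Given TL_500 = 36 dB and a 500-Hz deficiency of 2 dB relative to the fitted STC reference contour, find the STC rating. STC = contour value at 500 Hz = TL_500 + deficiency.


By ASTM E413, STC = value of the fitted reference contour at 500 Hz.
Contour value at 500 Hz = TL_500 + deficiency = 36 + 2 = 38
STC = 38


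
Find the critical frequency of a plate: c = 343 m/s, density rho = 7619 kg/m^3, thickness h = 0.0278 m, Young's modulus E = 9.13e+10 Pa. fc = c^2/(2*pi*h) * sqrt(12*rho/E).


12*rho/E = 12*7619/9.13e+10 = 1.0014e-06
sqrt(12*rho/E) = sqrt(1.0014e-06) = 0.0010007
c^2/(2*pi*h) = 343^2/(2*pi*0.0278) = 673540
fc = 673540 * 0.0010007 = 674.01 Hz


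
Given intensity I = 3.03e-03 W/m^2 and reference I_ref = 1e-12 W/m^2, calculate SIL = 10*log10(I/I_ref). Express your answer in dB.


I / I_ref = 3.03e-03 / 1e-12 = 3.03e+09
SIL = 10 * log10(3.03e+09) = 94.814 dB


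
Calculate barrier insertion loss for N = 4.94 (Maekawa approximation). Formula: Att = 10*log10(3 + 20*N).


3 + 20*N = 3 + 20*4.94 = 101.8
Att = 10*log10(101.8) = 20.077 dB


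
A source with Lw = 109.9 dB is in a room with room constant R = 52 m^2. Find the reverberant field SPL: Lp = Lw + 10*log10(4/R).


4/R = 4/52 = 0.0769231
Lp = 109.9 + 10*log10(0.0769231) = 98.761 dB


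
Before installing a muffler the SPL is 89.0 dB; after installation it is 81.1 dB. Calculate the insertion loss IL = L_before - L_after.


Insertion loss = SPL without muffler - SPL with muffler
IL = 89.0 - 81.1 = 7.9 dB


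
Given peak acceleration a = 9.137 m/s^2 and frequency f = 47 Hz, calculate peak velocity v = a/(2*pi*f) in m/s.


omega = 2*pi*f = 2*pi*47 = 295.31 rad/s
v = a / omega = 9.137 / 295.31 = 0.03094 m/s


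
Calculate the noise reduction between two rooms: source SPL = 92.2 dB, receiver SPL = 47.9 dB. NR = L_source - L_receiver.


NR = L_source - L_receiver (difference between source and receiving room levels)
NR = 92.2 - 47.9 = 44.3 dB


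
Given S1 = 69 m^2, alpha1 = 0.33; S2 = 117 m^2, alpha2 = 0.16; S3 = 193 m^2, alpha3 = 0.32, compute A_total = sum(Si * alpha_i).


69 * 0.33 = 22.77
117 * 0.16 = 18.72
193 * 0.32 = 61.76
A_total = 22.77 + 18.72 + 61.76 = 103.25 m^2


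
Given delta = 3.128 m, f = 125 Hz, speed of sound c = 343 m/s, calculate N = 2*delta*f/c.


N = 2*delta*f/c = 2*delta/lambda, where lambda = c/f
lambda = 343 / 125 = 2.744 m
N = 2 * 3.128 / 2.744 = 2.2799


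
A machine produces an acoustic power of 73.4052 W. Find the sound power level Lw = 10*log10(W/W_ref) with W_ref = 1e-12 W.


W / W_ref = 73.4052 / 1e-12 = 7.34052e+13
Lw = 10 * log10(7.34052e+13) = 138.66 dB


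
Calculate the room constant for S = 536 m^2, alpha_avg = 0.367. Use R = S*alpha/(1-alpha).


R = 536 * 0.367 / (1 - 0.367) = 310.76 m^2


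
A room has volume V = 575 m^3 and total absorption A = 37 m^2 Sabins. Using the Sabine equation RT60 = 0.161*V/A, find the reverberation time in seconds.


RT60 = 0.161 * 575 / 37 = 2.502 s


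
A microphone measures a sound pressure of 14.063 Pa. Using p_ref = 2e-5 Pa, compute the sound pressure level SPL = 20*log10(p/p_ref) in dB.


p / p_ref = 14.063 / 2e-5 = 703150
SPL = 20 * log10(703150) = 116.94 dB


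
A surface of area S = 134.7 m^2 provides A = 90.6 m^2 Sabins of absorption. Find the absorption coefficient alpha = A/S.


Absorption coefficient = absorbed power / incident power
alpha = A / S = 90.6 / 134.7 = 0.67261


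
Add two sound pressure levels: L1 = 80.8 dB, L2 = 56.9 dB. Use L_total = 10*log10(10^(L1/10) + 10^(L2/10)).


10^(80.8/10) = 1.20226e+08
10^(56.9/10) = 489779
Sum = 1.20226e+08 + 489779 = 1.20716e+08
L_total = 10*log10(1.20716e+08) = 80.818 dB


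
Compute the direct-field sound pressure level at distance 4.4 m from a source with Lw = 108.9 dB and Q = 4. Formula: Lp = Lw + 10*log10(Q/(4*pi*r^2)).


4*pi*r^2 = 4*pi*4.4^2 = 243.285 m^2
Q / (4*pi*r^2) = 4 / 243.285 = 0.0164416
Lp = 108.9 + 10*log10(0.0164416) = 91.059 dB


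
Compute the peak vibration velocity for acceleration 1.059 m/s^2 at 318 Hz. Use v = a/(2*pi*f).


omega = 2*pi*f = 2*pi*318 = 1998.05 rad/s
v = a / omega = 1.059 / 1998.05 = 0.00053002 m/s


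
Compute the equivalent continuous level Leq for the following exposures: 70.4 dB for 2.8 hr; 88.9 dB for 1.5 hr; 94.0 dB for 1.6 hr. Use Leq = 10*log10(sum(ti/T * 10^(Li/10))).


T_total = 2.8 + 1.5 + 1.6 = 5.9 hr
(2.8/5.9) * 10^(70.4/10) = 5.20363e+06
(1.5/5.9) * 10^(88.9/10) = 1.97351e+08
(1.6/5.9) * 10^(94.0/10) = 6.8119e+08
Sum = 5.20363e+06 + 1.97351e+08 + 6.8119e+08 = 8.83745e+08
Leq = 10*log10(8.83745e+08) = 89.463 dB


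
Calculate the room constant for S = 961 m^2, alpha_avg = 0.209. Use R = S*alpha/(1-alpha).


R = 961 * 0.209 / (1 - 0.209) = 253.92 m^2


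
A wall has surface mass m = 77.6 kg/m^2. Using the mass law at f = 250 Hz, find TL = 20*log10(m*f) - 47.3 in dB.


m * f = 77.6 * 250 = 19400
20*log10(19400) = 85.756 dB
TL = 85.756 - 47.3 = 38.456 dB


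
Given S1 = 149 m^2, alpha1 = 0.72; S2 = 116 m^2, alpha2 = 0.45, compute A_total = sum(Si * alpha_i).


149 * 0.72 = 107.28
116 * 0.45 = 52.2
A_total = 107.28 + 52.2 = 159.48 m^2


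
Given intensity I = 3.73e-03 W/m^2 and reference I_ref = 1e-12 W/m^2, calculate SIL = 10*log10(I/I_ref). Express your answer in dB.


I / I_ref = 3.73e-03 / 1e-12 = 3.73e+09
SIL = 10 * log10(3.73e+09) = 95.717 dB


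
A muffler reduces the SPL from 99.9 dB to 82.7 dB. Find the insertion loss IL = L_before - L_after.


Insertion loss = SPL without muffler - SPL with muffler
IL = 99.9 - 82.7 = 17.2 dB


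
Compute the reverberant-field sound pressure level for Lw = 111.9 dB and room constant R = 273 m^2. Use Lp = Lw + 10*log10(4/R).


4/R = 4/273 = 0.014652
Lp = 111.9 + 10*log10(0.014652) = 93.559 dB


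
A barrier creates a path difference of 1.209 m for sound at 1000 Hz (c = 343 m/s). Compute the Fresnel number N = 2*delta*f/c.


N = 2*delta*f/c = 2*delta/lambda, where lambda = c/f
lambda = 343 / 1000 = 0.343 m
N = 2 * 1.209 / 0.343 = 7.0496


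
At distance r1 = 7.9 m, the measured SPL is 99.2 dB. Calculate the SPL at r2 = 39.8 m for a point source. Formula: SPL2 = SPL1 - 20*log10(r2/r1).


r2/r1 = 39.8/7.9 = 5.03797
Correction = 20*log10(5.03797) = 14.0451 dB
SPL2 = 99.2 - 14.0451 = 85.155 dB


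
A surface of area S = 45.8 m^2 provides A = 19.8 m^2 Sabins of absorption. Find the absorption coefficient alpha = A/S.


Absorption coefficient = absorbed power / incident power
alpha = A / S = 19.8 / 45.8 = 0.43231


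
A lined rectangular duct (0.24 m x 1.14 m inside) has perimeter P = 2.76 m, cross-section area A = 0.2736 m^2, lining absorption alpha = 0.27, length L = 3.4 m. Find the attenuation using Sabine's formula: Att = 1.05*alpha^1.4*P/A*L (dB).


alpha^1.4 = 0.27^1.4 = 0.159922
Attenuation rate = 1.05 * alpha^1.4 * P / A
= 1.05 * 0.159922 * 2.76 / 0.2736 = 1.69391 dB/m
Total Att = 1.69391 * 3.4 = 5.7593 dB


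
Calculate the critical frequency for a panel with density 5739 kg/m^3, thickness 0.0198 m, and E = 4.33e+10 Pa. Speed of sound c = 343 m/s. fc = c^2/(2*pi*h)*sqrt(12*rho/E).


12*rho/E = 12*5739/4.33e+10 = 1.59048e-06
sqrt(12*rho/E) = sqrt(1.59048e-06) = 0.00126114
c^2/(2*pi*h) = 343^2/(2*pi*0.0198) = 945678
fc = 945678 * 0.00126114 = 1192.6 Hz


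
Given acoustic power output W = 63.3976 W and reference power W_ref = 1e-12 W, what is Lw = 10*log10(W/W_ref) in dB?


W / W_ref = 63.3976 / 1e-12 = 6.33976e+13
Lw = 10 * log10(6.33976e+13) = 138.02 dB


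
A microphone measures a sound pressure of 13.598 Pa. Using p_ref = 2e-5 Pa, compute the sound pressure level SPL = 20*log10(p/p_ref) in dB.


p / p_ref = 13.598 / 2e-5 = 679900
SPL = 20 * log10(679900) = 116.65 dB


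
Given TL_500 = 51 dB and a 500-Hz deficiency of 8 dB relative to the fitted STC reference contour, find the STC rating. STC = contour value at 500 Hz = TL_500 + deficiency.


By ASTM E413, STC = value of the fitted reference contour at 500 Hz.
Contour value at 500 Hz = TL_500 + deficiency = 51 + 8 = 59
STC = 59


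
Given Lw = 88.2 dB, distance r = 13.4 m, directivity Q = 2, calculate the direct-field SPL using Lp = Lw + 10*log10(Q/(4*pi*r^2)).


4*pi*r^2 = 4*pi*13.4^2 = 2256.42 m^2
Q / (4*pi*r^2) = 2 / 2256.42 = 0.00088636
Lp = 88.2 + 10*log10(0.00088636) = 57.676 dB


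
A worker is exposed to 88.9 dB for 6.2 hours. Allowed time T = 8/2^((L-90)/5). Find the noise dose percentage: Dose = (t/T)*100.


T_allowed = 8 / 2^((88.9 - 90)/5) = 9.31787 hr
Dose = 6.2 / 9.31787 * 100 = 66.539 %


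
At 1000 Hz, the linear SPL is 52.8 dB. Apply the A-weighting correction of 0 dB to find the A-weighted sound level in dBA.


A-weighting table: 1000 Hz -> 0 dB correction
SPL_A = SPL + correction = 52.8 + (0) = 52.8 dBA


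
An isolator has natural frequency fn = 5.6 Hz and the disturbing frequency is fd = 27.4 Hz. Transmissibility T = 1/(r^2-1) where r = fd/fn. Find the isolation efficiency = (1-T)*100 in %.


r = 27.4 / 5.6 = 4.89286
r^2 - 1 = 4.89286^2 - 1 = 22.9401
T = 1/22.9401 = 0.0435918
Efficiency = (1 - 0.0435918)*100 = 95.641 %


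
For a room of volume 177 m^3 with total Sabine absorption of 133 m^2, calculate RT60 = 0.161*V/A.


RT60 = 0.161 * 177 / 133 = 0.21426 s


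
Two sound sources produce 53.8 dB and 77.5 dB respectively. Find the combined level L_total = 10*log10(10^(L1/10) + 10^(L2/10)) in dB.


10^(53.8/10) = 239883
10^(77.5/10) = 5.62341e+07
Sum = 239883 + 5.62341e+07 = 5.6474e+07
L_total = 10*log10(5.6474e+07) = 77.518 dB


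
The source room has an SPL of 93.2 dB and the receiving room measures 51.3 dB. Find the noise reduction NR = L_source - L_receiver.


NR = L_source - L_receiver (difference between source and receiving room levels)
NR = 93.2 - 51.3 = 41.9 dB


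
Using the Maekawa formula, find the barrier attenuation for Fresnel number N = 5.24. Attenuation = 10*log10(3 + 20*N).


3 + 20*N = 3 + 20*5.24 = 107.8
Att = 10*log10(107.8) = 20.326 dB


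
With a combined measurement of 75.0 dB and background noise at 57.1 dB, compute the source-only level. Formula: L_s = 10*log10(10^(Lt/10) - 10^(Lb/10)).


10^(75.0/10) = 3.16228e+07
10^(57.1/10) = 512861
Difference = 3.16228e+07 - 512861 = 3.11099e+07
L_source = 10*log10(3.11099e+07) = 74.929 dB


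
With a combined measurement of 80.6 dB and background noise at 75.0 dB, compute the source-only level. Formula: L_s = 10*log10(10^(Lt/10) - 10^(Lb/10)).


10^(80.6/10) = 1.14815e+08
10^(75.0/10) = 3.16228e+07
Difference = 1.14815e+08 - 3.16228e+07 = 8.31922e+07
L_source = 10*log10(8.31922e+07) = 79.201 dB


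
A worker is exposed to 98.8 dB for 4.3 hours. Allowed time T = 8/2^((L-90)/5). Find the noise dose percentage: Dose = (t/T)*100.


T_allowed = 8 / 2^((98.8 - 90)/5) = 2.36199 hr
Dose = 4.3 / 2.36199 * 100 = 182.05 %


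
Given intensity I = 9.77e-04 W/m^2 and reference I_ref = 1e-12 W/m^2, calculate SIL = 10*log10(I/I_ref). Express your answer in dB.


I / I_ref = 9.77e-04 / 1e-12 = 9.77e+08
SIL = 10 * log10(9.77e+08) = 89.899 dB


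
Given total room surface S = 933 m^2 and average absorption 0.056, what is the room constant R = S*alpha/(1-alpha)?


R = 933 * 0.056 / (1 - 0.056) = 55.347 m^2


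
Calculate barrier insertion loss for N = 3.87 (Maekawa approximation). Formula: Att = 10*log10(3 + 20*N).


3 + 20*N = 3 + 20*3.87 = 80.4
Att = 10*log10(80.4) = 19.053 dB


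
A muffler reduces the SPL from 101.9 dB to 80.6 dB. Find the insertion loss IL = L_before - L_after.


Insertion loss = SPL without muffler - SPL with muffler
IL = 101.9 - 80.6 = 21.3 dB


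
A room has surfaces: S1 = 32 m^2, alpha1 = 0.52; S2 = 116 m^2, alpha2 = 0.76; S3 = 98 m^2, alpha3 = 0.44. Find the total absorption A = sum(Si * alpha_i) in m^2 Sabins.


32 * 0.52 = 16.64
116 * 0.76 = 88.16
98 * 0.44 = 43.12
A_total = 16.64 + 88.16 + 43.12 = 147.92 m^2


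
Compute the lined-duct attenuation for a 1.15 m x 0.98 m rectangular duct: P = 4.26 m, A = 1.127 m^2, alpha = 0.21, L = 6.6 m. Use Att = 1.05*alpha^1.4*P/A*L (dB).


alpha^1.4 = 0.21^1.4 = 0.112488
Attenuation rate = 1.05 * alpha^1.4 * P / A
= 1.05 * 0.112488 * 4.26 / 1.127 = 0.446459 dB/m
Total Att = 0.446459 * 6.6 = 2.9466 dB


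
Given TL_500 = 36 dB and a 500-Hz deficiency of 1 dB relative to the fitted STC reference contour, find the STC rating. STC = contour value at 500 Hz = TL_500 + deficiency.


By ASTM E413, STC = value of the fitted reference contour at 500 Hz.
Contour value at 500 Hz = TL_500 + deficiency = 36 + 1 = 37
STC = 37


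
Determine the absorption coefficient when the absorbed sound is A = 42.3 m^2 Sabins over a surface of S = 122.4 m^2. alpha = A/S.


Absorption coefficient = absorbed power / incident power
alpha = A / S = 42.3 / 122.4 = 0.34559


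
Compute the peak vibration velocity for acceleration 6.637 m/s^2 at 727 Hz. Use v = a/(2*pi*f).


omega = 2*pi*f = 2*pi*727 = 4567.88 rad/s
v = a / omega = 6.637 / 4567.88 = 0.001453 m/s


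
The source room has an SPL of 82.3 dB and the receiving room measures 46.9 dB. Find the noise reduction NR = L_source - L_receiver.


NR = L_source - L_receiver (difference between source and receiving room levels)
NR = 82.3 - 46.9 = 35.4 dB


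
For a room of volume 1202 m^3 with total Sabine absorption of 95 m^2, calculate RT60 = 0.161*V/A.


RT60 = 0.161 * 1202 / 95 = 2.0371 s


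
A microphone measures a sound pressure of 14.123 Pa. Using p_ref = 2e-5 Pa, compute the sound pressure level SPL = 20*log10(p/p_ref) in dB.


p / p_ref = 14.123 / 2e-5 = 706150
SPL = 20 * log10(706150) = 116.98 dB


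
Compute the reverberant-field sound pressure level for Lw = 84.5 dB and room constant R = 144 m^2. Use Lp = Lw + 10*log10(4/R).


4/R = 4/144 = 0.0277778
Lp = 84.5 + 10*log10(0.0277778) = 68.937 dB


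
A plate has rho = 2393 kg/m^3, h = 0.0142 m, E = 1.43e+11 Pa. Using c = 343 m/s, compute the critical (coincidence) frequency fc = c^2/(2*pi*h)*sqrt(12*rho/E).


12*rho/E = 12*2393/1.43e+11 = 2.00811e-07
sqrt(12*rho/E) = sqrt(2.00811e-07) = 0.000448119
c^2/(2*pi*h) = 343^2/(2*pi*0.0142) = 1.31862e+06
fc = 1.31862e+06 * 0.000448119 = 590.9 Hz


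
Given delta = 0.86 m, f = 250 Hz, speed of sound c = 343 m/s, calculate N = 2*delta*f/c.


N = 2*delta*f/c = 2*delta/lambda, where lambda = c/f
lambda = 343 / 250 = 1.372 m
N = 2 * 0.86 / 1.372 = 1.2536


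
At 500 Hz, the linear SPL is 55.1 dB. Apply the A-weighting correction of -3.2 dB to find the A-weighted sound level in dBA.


A-weighting table: 500 Hz -> -3.2 dB correction
SPL_A = SPL + correction = 55.1 + (-3.2) = 51.9 dBA


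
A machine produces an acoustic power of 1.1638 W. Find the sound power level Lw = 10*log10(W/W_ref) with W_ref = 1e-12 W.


W / W_ref = 1.1638 / 1e-12 = 1.1638e+12
Lw = 10 * log10(1.1638e+12) = 120.66 dB


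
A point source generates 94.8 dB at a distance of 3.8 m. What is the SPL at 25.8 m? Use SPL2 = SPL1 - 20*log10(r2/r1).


r2/r1 = 25.8/3.8 = 6.78947
Correction = 20*log10(6.78947) = 16.6367 dB
SPL2 = 94.8 - 16.6367 = 78.163 dB


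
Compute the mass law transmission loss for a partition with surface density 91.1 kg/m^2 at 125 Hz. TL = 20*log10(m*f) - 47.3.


m * f = 91.1 * 125 = 11387.5
20*log10(11387.5) = 81.1286 dB
TL = 81.1286 - 47.3 = 33.829 dB


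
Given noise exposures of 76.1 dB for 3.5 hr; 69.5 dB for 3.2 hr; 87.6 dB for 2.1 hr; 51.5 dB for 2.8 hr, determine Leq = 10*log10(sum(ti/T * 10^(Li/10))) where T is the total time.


T_total = 3.5 + 3.2 + 2.1 + 2.8 = 11.6 hr
(3.5/11.6) * 10^(76.1/10) = 1.22916e+07
(3.2/11.6) * 10^(69.5/10) = 2.45862e+06
(2.1/11.6) * 10^(87.6/10) = 1.04174e+08
(2.8/11.6) * 10^(51.5/10) = 34095.7
Sum = 1.22916e+07 + 2.45862e+06 + 1.04174e+08 + 34095.7 = 1.18958e+08
Leq = 10*log10(1.18958e+08) = 80.754 dB
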